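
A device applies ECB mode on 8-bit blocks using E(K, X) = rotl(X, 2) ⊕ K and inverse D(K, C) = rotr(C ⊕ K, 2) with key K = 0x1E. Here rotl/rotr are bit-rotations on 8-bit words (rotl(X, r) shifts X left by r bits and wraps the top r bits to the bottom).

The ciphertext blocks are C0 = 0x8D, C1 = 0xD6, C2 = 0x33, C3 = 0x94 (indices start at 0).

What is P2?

P2 = 0x4B

ECB decryption: P_i = D(K, C_i).
P2: D(K, 0x33) = 0x4B.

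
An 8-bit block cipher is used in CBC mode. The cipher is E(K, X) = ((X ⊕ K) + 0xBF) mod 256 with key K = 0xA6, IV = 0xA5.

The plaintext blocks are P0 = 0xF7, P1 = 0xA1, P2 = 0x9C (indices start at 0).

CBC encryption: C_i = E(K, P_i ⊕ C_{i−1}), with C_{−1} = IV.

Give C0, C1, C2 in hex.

C0: P0 ⊕ 0xA5 = 0x52; E(K, 0x52) = 0xB3.
C1: P1 ⊕ 0xB3 = 0x12; E(K, 0x12) = 0x73.
C2: P2 ⊕ 0x73 = 0xEF; E(K, 0xEF) = 0x08.

C0 = 0xB3, C1 = 0x73, C2 = 0x08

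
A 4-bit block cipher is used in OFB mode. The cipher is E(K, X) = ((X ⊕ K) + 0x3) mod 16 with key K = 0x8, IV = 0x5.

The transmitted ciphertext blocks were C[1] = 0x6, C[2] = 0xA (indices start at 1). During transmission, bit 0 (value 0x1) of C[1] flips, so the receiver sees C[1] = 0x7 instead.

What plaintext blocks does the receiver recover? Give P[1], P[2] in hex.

P[1] = 0x7, P[2] = 0x1

OFB decryption: S_i = E(K, S_{i−1}) with S_{0} = IV; P_i = C_i ⊕ S_i.
Only C[1] changed, to 0x7. In OFB, a change in C_i flips the same bit in P_i only; the keystream is unaffected. Decrypting the received ciphertext:
P[1]: S = E(K, 0x5) = 0x0; 0x7 ⊕ 0x0 = 0x7.
P[2]: S = E(K, 0x0) = 0xB; 0xA ⊕ 0xB = 0x1.
Blocks that differ from the original plaintext: P[1].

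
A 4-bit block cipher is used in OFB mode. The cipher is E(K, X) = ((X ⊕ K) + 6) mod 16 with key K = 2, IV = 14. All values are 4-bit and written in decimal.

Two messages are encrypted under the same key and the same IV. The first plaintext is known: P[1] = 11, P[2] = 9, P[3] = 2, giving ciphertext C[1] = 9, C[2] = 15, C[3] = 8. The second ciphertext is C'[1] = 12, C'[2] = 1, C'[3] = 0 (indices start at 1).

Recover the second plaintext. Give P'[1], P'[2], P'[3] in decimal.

In OFB with a reused IV, both messages share the same keystream S_i, so C_i ⊕ C'_i = P_i ⊕ P'_i and thus P'_i = P_i ⊕ C_i ⊕ C'_i.
P'[1]: 11 ⊕ 9 ⊕ 12 = 14.
P'[2]: 9 ⊕ 15 ⊕ 1 = 7.
P'[3]: 2 ⊕ 8 ⊕ 0 = 10.

P'[1] = 14, P'[2] = 7, P'[3] = 10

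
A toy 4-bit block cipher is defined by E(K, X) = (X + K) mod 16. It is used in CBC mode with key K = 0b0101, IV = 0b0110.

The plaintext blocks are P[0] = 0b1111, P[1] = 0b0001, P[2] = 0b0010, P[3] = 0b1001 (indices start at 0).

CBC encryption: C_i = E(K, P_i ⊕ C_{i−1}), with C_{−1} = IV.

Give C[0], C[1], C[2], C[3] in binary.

C[0]: P[0] ⊕ 0b0110 = 0b1001; E(K, 0b1001) = 0b1110.
C[1]: P[1] ⊕ 0b1110 = 0b1111; E(K, 0b1111) = 0b0100.
C[2]: P[2] ⊕ 0b0100 = 0b0110; E(K, 0b0110) = 0b1011.
C[3]: P[3] ⊕ 0b1011 = 0b0010; E(K, 0b0010) = 0b0111.

C[0] = 0b1110, C[1] = 0b0100, C[2] = 0b1011, C[3] = 0b0111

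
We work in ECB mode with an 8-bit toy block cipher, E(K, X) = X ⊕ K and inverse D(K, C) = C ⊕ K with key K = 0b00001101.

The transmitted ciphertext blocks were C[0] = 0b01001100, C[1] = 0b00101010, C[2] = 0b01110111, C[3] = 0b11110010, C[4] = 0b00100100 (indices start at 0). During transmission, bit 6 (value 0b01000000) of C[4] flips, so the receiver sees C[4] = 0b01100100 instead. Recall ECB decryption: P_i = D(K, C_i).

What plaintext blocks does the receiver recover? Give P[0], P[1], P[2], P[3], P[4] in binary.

Only C[4] changed, to 0b01100100. In ECB, a change in C_i affects only P_i. Decrypting the received ciphertext:
P[0]: D(K, 0b01001100) = 0b01000001.
P[1]: D(K, 0b00101010) = 0b00100111.
P[2]: D(K, 0b01110111) = 0b01111010.
P[3]: D(K, 0b11110010) = 0b11111111.
P[4]: D(K, 0b01100100) = 0b01101001.
Blocks that differ from the original plaintext: P[4].

P[0] = 0b01000001, P[1] = 0b00100111, P[2] = 0b01111010, P[3] = 0b11111111, P[4] = 0b01101001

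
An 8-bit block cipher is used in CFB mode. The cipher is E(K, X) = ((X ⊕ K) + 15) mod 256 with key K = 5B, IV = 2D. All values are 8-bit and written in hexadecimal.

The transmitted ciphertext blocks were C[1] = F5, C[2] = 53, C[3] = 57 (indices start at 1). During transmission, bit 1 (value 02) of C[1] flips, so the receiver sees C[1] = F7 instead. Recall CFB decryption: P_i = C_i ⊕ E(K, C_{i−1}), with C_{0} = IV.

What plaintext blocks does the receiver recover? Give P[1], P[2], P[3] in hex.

Only C[1] changed, to F7. In CFB, a change in C_i flips the same bit in P_i and garbles P_{i+1}. Decrypting the received ciphertext:
P[1]: E(K, 2D) = 8B; F7 ⊕ 8B = 7C.
P[2]: E(K, F7) = C1; 53 ⊕ C1 = 92.
P[3]: E(K, 53) = 1D; 57 ⊕ 1D = 4A.
Blocks that differ from the original plaintext: P[1], P[2].

P[1] = 7C, P[2] = 92, P[3] = 4A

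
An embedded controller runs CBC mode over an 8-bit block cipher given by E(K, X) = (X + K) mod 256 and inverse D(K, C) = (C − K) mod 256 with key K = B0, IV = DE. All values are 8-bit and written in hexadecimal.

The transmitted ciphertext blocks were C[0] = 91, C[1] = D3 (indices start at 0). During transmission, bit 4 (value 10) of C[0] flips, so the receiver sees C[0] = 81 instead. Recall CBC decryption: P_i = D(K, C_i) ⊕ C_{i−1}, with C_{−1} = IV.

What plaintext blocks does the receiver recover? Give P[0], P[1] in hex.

P[0] = 0F, P[1] = A2

Only C[0] changed, to 81. In CBC, a change in C_i garbles P_i and flips the same bit in P_{i+1}. Decrypting the received ciphertext:
P[0]: D(K, 81) = D1; D1 ⊕ DE = 0F.
P[1]: D(K, D3) = 23; 23 ⊕ 81 = A2.
Blocks that differ from the original plaintext: P[0], P[1].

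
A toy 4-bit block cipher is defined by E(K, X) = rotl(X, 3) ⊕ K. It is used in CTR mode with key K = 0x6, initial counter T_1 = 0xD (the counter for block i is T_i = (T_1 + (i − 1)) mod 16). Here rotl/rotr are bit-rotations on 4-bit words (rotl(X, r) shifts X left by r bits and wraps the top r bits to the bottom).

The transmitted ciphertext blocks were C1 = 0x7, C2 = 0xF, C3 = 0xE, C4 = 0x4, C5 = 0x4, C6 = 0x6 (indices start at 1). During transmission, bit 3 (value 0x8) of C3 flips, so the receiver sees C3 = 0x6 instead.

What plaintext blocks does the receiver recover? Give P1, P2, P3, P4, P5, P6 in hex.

CTR decryption: S_i = E(K, T_i) where T_i is the counter for block i; P_i = C_i ⊕ S_i.
Only C3 changed, to 0x6. In CTR, a change in C_i flips the same bit in P_i only; the keystream is unaffected. Decrypting the received ciphertext:
P1: T = 0xD, S = E(K, T) = 0x8; 0x7 ⊕ 0x8 = 0xF.
P2: T = 0xE, S = E(K, T) = 0x1; 0xF ⊕ 0x1 = 0xE.
P3: T = 0xF, S = E(K, T) = 0x9; 0x6 ⊕ 0x9 = 0xF.
P4: T = 0x0, S = E(K, T) = 0x6; 0x4 ⊕ 0x6 = 0x2.
P5: T = 0x1, S = E(K, T) = 0xE; 0x4 ⊕ 0xE = 0xA.
P6: T = 0x2, S = E(K, T) = 0x7; 0x6 ⊕ 0x7 = 0x1.
Blocks that differ from the original plaintext: P3.

P1 = 0xF, P2 = 0xE, P3 = 0xF, P4 = 0x2, P5 = 0xA, P6 = 0x1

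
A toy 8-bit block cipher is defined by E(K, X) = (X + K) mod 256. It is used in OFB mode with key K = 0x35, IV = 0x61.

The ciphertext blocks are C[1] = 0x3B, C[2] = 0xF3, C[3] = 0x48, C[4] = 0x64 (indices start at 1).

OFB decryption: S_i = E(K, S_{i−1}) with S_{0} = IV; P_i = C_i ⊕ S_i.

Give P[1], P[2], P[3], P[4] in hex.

P[1] = 0xAD, P[2] = 0x38, P[3] = 0x48, P[4] = 0x51

P[1]: S = E(K, 0x61) = 0x96; 0x3B ⊕ 0x96 = 0xAD.
P[2]: S = E(K, 0x96) = 0xCB; 0xF3 ⊕ 0xCB = 0x38.
P[3]: S = E(K, 0xCB) = 0x00; 0x48 ⊕ 0x00 = 0x48.
P[4]: S = E(K, 0x00) = 0x35; 0x64 ⊕ 0x35 = 0x51.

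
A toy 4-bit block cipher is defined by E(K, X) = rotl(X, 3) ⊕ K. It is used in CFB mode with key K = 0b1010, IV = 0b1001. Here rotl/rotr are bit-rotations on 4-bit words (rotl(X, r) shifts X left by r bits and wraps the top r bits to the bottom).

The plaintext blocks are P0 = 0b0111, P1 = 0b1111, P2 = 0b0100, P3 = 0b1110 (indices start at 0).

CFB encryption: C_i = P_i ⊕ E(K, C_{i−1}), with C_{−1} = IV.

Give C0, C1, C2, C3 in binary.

C0: E(K, 0b1001) = 0b0110; 0b0111 ⊕ 0b0110 = 0b0001.
C1: E(K, 0b0001) = 0b0010; 0b1111 ⊕ 0b0010 = 0b1101.
C2: E(K, 0b1101) = 0b0100; 0b0100 ⊕ 0b0100 = 0b0000.
C3: E(K, 0b0000) = 0b1010; 0b1110 ⊕ 0b1010 = 0b0100.

C0 = 0b0001, C1 = 0b1101, C2 = 0b0000, C3 = 0b0100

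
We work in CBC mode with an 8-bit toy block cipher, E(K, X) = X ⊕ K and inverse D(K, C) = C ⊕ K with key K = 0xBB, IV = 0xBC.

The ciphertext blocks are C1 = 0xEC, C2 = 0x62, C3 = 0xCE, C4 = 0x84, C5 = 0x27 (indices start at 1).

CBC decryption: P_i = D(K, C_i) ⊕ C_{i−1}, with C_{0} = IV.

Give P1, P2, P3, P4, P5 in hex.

P1 = 0xEB, P2 = 0x35, P3 = 0x17, P4 = 0xF1, P5 = 0x18

P1: D(K, 0xEC) = 0x57; 0x57 ⊕ 0xBC = 0xEB.
P2: D(K, 0x62) = 0xD9; 0xD9 ⊕ 0xEC = 0x35.
P3: D(K, 0xCE) = 0x75; 0x75 ⊕ 0x62 = 0x17.
P4: D(K, 0x84) = 0x3F; 0x3F ⊕ 0xCE = 0xF1.
P5: D(K, 0x27) = 0x9C; 0x9C ⊕ 0x84 = 0x18.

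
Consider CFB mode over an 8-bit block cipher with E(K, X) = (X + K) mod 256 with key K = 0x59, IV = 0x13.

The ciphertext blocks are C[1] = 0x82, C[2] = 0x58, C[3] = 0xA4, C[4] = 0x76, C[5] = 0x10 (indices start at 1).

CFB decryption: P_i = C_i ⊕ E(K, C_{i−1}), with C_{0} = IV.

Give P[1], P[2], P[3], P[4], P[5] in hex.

P[1]: E(K, 0x13) = 0x6C; 0x82 ⊕ 0x6C = 0xEE.
P[2]: E(K, 0x82) = 0xDB; 0x58 ⊕ 0xDB = 0x83.
P[3]: E(K, 0x58) = 0xB1; 0xA4 ⊕ 0xB1 = 0x15.
P[4]: E(K, 0xA4) = 0xFD; 0x76 ⊕ 0xFD = 0x8B.
P[5]: E(K, 0x76) = 0xCF; 0x10 ⊕ 0xCF = 0xDF.

P[1] = 0xEE, P[2] = 0x83, P[3] = 0x15, P[4] = 0x8B, P[5] = 0xDF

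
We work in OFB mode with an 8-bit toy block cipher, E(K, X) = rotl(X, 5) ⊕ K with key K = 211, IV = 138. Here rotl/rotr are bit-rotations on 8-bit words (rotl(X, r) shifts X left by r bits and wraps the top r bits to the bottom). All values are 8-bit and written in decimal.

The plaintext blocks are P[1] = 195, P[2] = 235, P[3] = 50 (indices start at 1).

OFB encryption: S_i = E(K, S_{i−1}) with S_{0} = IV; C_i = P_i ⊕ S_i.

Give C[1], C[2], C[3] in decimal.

C[1] = 65, C[2] = 104, C[3] = 145

C[1]: S = E(K, 138) = 130; 195 ⊕ 130 = 65.
C[2]: S = E(K, 130) = 131; 235 ⊕ 131 = 104.
C[3]: S = E(K, 131) = 163; 50 ⊕ 163 = 145.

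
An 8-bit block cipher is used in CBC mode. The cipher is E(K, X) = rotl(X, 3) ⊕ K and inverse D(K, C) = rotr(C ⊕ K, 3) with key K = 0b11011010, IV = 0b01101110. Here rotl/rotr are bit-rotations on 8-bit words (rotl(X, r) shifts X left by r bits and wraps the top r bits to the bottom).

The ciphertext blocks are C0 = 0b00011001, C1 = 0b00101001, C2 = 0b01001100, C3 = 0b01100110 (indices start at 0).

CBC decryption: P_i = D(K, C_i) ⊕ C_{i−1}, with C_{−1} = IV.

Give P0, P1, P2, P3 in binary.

P0 = 0b00010110, P1 = 0b01100111, P2 = 0b11111011, P3 = 0b11011011

P0: D(K, 0b00011001) = 0b01111000; 0b01111000 ⊕ 0b01101110 = 0b00010110.
P1: D(K, 0b00101001) = 0b01111110; 0b01111110 ⊕ 0b00011001 = 0b01100111.
P2: D(K, 0b01001100) = 0b11010010; 0b11010010 ⊕ 0b00101001 = 0b11111011.
P3: D(K, 0b01100110) = 0b10010111; 0b10010111 ⊕ 0b01001100 = 0b11011011.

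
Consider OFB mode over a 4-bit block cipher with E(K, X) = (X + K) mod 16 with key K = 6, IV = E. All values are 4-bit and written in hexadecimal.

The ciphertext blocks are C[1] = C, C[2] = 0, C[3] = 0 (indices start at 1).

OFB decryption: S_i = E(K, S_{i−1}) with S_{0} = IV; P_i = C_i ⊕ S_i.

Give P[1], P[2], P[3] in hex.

P[1] = 8, P[2] = A, P[3] = 0

P[1]: S = E(K, E) = 4; C ⊕ 4 = 8.
P[2]: S = E(K, 4) = A; 0 ⊕ A = A.
P[3]: S = E(K, A) = 0; 0 ⊕ 0 = 0.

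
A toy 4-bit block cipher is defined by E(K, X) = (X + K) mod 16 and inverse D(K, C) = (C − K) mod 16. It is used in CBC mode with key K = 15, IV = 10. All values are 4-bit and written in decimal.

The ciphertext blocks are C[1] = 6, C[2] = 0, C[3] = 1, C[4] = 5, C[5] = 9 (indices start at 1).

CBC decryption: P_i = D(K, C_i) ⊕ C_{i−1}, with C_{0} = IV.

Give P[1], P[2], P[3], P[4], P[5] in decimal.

P[1] = 13, P[2] = 7, P[3] = 2, P[4] = 7, P[5] = 15

P[1]: D(K, 6) = 7; 7 ⊕ 10 = 13.
P[2]: D(K, 0) = 1; 1 ⊕ 6 = 7.
P[3]: D(K, 1) = 2; 2 ⊕ 0 = 2.
P[4]: D(K, 5) = 6; 6 ⊕ 1 = 7.
P[5]: D(K, 9) = 10; 10 ⊕ 5 = 15.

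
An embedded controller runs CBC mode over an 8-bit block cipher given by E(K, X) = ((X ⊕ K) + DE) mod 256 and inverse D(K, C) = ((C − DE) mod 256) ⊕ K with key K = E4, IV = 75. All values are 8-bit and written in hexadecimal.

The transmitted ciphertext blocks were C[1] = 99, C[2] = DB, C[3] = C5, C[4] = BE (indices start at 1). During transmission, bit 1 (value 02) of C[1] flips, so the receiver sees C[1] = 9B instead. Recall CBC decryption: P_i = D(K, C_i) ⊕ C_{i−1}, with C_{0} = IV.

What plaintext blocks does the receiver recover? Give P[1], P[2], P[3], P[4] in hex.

Only C[1] changed, to 9B. In CBC, a change in C_i garbles P_i and flips the same bit in P_{i+1}. Decrypting the received ciphertext:
P[1]: D(K, 9B) = 59; 59 ⊕ 75 = 2C.
P[2]: D(K, DB) = 19; 19 ⊕ 9B = 82.
P[3]: D(K, C5) = 03; 03 ⊕ DB = D8.
P[4]: D(K, BE) = 04; 04 ⊕ C5 = C1.
Blocks that differ from the original plaintext: P[1], P[2].

P[1] = 2C, P[2] = 82, P[3] = D8, P[4] = C1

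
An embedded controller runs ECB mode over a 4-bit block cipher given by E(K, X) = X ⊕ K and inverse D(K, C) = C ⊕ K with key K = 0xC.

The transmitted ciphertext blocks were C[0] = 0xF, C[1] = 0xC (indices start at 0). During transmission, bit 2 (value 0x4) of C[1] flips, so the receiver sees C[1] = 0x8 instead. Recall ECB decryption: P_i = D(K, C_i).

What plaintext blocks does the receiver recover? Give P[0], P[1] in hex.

Only C[1] changed, to 0x8. In ECB, a change in C_i affects only P_i. Decrypting the received ciphertext:
P[0]: D(K, 0xF) = 0x3.
P[1]: D(K, 0x8) = 0x4.
Blocks that differ from the original plaintext: P[1].

P[0] = 0x3, P[1] = 0x4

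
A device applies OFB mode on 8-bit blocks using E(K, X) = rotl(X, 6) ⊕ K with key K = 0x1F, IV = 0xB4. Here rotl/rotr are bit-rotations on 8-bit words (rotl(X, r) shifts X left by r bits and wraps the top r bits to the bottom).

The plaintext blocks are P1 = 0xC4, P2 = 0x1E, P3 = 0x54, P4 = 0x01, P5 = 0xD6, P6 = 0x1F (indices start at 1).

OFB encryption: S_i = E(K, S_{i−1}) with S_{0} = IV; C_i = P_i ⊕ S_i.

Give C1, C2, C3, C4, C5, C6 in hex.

C1 = 0xF6, C2 = 0x8D, C3 = 0xAF, C4 = 0xE0, C5 = 0xB1, C6 = 0xD9

C1: S = E(K, 0xB4) = 0x32; 0xC4 ⊕ 0x32 = 0xF6.
C2: S = E(K, 0x32) = 0x93; 0x1E ⊕ 0x93 = 0x8D.
C3: S = E(K, 0x93) = 0xFB; 0x54 ⊕ 0xFB = 0xAF.
C4: S = E(K, 0xFB) = 0xE1; 0x01 ⊕ 0xE1 = 0xE0.
C5: S = E(K, 0xE1) = 0x67; 0xD6 ⊕ 0x67 = 0xB1.
C6: S = E(K, 0x67) = 0xC6; 0x1F ⊕ 0xC6 = 0xD9.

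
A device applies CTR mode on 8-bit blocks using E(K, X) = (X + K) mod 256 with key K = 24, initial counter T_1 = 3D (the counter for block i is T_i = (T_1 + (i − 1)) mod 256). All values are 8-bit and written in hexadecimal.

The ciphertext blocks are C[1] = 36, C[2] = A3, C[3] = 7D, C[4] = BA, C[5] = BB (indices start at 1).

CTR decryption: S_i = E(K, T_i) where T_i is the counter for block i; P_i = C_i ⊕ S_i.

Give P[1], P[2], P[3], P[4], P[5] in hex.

P[1] = 57, P[2] = C1, P[3] = 1E, P[4] = DE, P[5] = DE

P[1]: T = 3D, S = E(K, T) = 61; 36 ⊕ 61 = 57.
P[2]: T = 3E, S = E(K, T) = 62; A3 ⊕ 62 = C1.
P[3]: T = 3F, S = E(K, T) = 63; 7D ⊕ 63 = 1E.
P[4]: T = 40, S = E(K, T) = 64; BA ⊕ 64 = DE.
P[5]: T = 41, S = E(K, T) = 65; BB ⊕ 65 = DE.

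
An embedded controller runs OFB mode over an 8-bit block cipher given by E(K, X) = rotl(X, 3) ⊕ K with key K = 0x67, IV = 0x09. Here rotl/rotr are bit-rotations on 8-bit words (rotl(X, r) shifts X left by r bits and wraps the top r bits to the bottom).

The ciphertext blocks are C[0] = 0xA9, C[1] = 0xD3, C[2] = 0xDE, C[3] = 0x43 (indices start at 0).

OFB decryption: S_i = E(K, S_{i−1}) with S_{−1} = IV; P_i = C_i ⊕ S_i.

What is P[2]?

P[0]: S = E(K, 0x09) = 0x2F; 0xA9 ⊕ 0x2F = 0x86.
P[1]: S = E(K, 0x2F) = 0x1E; 0xD3 ⊕ 0x1E = 0xCD.
P[2]: S = E(K, 0x1E) = 0x97; 0xDE ⊕ 0x97 = 0x49.

P[2] = 0x49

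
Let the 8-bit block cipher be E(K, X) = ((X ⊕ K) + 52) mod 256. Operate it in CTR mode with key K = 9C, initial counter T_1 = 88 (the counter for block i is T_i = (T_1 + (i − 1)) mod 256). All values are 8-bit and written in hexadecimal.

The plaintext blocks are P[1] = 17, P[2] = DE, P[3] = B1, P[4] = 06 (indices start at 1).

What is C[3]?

C[3] = D9

CTR encryption: S_i = E(K, T_i) where T_i is the counter for block i; C_i = P_i ⊕ S_i.
C[1]: T = 88, S = E(K, T) = 66; 17 ⊕ 66 = 71.
C[2]: T = 89, S = E(K, T) = 67; DE ⊕ 67 = B9.
C[3]: T = 8A, S = E(K, T) = 68; B1 ⊕ 68 = D9.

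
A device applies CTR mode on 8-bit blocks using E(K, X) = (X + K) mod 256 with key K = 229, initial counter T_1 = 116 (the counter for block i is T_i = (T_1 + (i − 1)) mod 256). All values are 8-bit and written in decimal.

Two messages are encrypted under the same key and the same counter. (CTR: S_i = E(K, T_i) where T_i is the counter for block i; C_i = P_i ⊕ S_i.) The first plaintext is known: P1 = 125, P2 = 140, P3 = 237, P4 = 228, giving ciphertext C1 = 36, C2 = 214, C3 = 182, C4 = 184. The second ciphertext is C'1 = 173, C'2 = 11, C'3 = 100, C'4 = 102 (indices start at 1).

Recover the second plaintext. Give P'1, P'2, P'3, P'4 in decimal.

In CTR with a reused counter, both messages share the same keystream S_i, so C_i ⊕ C'_i = P_i ⊕ P'_i and thus P'_i = P_i ⊕ C_i ⊕ C'_i.
P'1: 125 ⊕ 36 ⊕ 173 = 244.
P'2: 140 ⊕ 214 ⊕ 11 = 81.
P'3: 237 ⊕ 182 ⊕ 100 = 63.
P'4: 228 ⊕ 184 ⊕ 102 = 58.

P'1 = 244, P'2 = 81, P'3 = 63, P'4 = 58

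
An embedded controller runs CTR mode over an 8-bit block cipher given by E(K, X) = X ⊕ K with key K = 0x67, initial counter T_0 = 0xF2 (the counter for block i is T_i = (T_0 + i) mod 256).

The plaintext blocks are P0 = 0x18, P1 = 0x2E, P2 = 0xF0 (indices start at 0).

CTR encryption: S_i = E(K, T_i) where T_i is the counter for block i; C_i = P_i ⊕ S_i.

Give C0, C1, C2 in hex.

C0 = 0x8D, C1 = 0xBA, C2 = 0x63

C0: T = 0xF2, S = E(K, T) = 0x95; 0x18 ⊕ 0x95 = 0x8D.
C1: T = 0xF3, S = E(K, T) = 0x94; 0x2E ⊕ 0x94 = 0xBA.
C2: T = 0xF4, S = E(K, T) = 0x93; 0xF0 ⊕ 0x93 = 0x63.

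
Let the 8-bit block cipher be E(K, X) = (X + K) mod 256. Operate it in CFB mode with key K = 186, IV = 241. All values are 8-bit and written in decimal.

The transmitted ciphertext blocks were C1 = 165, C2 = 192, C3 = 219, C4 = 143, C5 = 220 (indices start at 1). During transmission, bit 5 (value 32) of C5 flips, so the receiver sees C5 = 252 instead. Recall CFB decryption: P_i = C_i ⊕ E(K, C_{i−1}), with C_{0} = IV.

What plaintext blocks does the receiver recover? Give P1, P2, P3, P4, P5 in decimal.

P1 = 14, P2 = 159, P3 = 161, P4 = 26, P5 = 181

Only C5 changed, to 252. In CFB, a change in C_i flips the same bit in P_i and garbles P_{i+1}. Decrypting the received ciphertext:
P1: E(K, 241) = 171; 165 ⊕ 171 = 14.
P2: E(K, 165) = 95; 192 ⊕ 95 = 159.
P3: E(K, 192) = 122; 219 ⊕ 122 = 161.
P4: E(K, 219) = 149; 143 ⊕ 149 = 26.
P5: E(K, 143) = 73; 252 ⊕ 73 = 181.
Blocks that differ from the original plaintext: P5.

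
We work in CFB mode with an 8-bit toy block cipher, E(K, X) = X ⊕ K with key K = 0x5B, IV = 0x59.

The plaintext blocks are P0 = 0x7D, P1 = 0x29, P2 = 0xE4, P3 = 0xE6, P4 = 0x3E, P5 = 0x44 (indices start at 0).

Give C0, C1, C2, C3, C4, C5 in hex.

CFB encryption: C_i = P_i ⊕ E(K, C_{i−1}), with C_{−1} = IV.
C0: E(K, 0x59) = 0x02; 0x7D ⊕ 0x02 = 0x7F.
C1: E(K, 0x7F) = 0x24; 0x29 ⊕ 0x24 = 0x0D.
C2: E(K, 0x0D) = 0x56; 0xE4 ⊕ 0x56 = 0xB2.
C3: E(K, 0xB2) = 0xE9; 0xE6 ⊕ 0xE9 = 0x0F.
C4: E(K, 0x0F) = 0x54; 0x3E ⊕ 0x54 = 0x6A.
C5: E(K, 0x6A) = 0x31; 0x44 ⊕ 0x31 = 0x75.

C0 = 0x7F, C1 = 0x0D, C2 = 0xB2, C3 = 0x0F, C4 = 0x6A, C5 = 0x75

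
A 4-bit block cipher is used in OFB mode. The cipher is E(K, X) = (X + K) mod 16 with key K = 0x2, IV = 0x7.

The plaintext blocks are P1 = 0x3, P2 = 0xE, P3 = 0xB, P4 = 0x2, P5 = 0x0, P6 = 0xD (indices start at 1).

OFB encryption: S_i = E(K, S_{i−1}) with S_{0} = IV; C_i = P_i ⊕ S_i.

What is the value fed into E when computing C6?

C1: S = E(K, 0x7) = 0x9; 0x3 ⊕ 0x9 = 0xA.
C2: S = E(K, 0x9) = 0xB; 0xE ⊕ 0xB = 0x5.
C3: S = E(K, 0xB) = 0xD; 0xB ⊕ 0xD = 0x6.
C4: S = E(K, 0xD) = 0xF; 0x2 ⊕ 0xF = 0xD.
C5: S = E(K, 0xF) = 0x1; 0x0 ⊕ 0x1 = 0x1.
C6: S = E(K, 0x1) = 0x3; 0xD ⊕ 0x3 = 0xE.
So the input to E for block 6 is 0x1.

0x1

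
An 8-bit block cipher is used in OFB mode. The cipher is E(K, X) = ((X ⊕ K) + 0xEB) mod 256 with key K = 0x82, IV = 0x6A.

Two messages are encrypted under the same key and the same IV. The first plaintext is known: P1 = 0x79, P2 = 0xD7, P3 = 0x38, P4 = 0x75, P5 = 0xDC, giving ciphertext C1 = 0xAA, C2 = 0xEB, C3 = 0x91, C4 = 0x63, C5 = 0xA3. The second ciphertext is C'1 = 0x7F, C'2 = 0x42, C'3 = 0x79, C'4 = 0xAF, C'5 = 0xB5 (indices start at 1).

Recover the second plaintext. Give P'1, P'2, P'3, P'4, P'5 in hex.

In OFB with a reused IV, both messages share the same keystream S_i, so C_i ⊕ C'_i = P_i ⊕ P'_i and thus P'_i = P_i ⊕ C_i ⊕ C'_i.
P'1: 0x79 ⊕ 0xAA ⊕ 0x7F = 0xAC.
P'2: 0xD7 ⊕ 0xEB ⊕ 0x42 = 0x7E.
P'3: 0x38 ⊕ 0x91 ⊕ 0x79 = 0xD0.
P'4: 0x75 ⊕ 0x63 ⊕ 0xAF = 0xB9.
P'5: 0xDC ⊕ 0xA3 ⊕ 0xB5 = 0xCA.

P'1 = 0xAC, P'2 = 0x7E, P'3 = 0xD0, P'4 = 0xB9, P'5 = 0xCA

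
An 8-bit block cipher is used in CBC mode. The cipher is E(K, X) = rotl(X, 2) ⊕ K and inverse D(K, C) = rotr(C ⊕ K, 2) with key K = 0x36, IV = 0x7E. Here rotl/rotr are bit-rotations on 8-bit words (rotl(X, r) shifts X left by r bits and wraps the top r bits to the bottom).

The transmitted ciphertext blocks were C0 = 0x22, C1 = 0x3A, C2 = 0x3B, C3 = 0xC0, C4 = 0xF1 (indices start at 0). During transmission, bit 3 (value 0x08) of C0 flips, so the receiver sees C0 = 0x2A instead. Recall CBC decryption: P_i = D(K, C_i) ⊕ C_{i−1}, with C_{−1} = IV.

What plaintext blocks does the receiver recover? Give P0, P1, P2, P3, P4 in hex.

P0 = 0x79, P1 = 0x29, P2 = 0x79, P3 = 0x86, P4 = 0x31

Only C0 changed, to 0x2A. In CBC, a change in C_i garbles P_i and flips the same bit in P_{i+1}. Decrypting the received ciphertext:
P0: D(K, 0x2A) = 0x07; 0x07 ⊕ 0x7E = 0x79.
P1: D(K, 0x3A) = 0x03; 0x03 ⊕ 0x2A = 0x29.
P2: D(K, 0x3B) = 0x43; 0x43 ⊕ 0x3A = 0x79.
P3: D(K, 0xC0) = 0xBD; 0xBD ⊕ 0x3B = 0x86.
P4: D(K, 0xF1) = 0xF1; 0xF1 ⊕ 0xC0 = 0x31.
Blocks that differ from the original plaintext: P0, P1.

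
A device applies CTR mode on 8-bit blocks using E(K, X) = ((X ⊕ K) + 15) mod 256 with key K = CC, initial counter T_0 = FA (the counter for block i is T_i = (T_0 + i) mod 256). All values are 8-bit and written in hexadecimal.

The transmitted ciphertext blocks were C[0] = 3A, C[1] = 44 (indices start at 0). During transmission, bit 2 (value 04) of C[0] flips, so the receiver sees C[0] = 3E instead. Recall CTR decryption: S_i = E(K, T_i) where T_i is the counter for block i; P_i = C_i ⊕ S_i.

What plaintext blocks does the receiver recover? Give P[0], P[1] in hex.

Only C[0] changed, to 3E. In CTR, a change in C_i flips the same bit in P_i only; the keystream is unaffected. Decrypting the received ciphertext:
P[0]: T = FA, S = E(K, T) = 4B; 3E ⊕ 4B = 75.
P[1]: T = FB, S = E(K, T) = 4C; 44 ⊕ 4C = 08.
Blocks that differ from the original plaintext: P[0].

P[0] = 75, P[1] = 08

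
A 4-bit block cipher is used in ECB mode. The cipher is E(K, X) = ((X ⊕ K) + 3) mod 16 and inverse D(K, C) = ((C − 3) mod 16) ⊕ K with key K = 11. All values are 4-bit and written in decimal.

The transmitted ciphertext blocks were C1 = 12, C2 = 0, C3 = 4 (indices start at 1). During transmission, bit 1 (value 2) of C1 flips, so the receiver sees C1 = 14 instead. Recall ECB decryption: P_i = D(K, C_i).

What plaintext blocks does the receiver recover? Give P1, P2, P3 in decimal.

Only C1 changed, to 14. In ECB, a change in C_i affects only P_i. Decrypting the received ciphertext:
P1: D(K, 14) = 0.
P2: D(K, 0) = 6.
P3: D(K, 4) = 10.
Blocks that differ from the original plaintext: P1.

P1 = 0, P2 = 6, P3 = 10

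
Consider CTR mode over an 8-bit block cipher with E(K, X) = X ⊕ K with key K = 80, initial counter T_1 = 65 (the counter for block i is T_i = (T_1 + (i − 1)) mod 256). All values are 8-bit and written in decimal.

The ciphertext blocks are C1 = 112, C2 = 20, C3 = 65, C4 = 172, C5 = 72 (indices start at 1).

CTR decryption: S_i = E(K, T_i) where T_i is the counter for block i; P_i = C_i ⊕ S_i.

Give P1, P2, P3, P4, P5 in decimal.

P1 = 97, P2 = 6, P3 = 82, P4 = 184, P5 = 93

P1: T = 65, S = E(K, T) = 17; 112 ⊕ 17 = 97.
P2: T = 66, S = E(K, T) = 18; 20 ⊕ 18 = 6.
P3: T = 67, S = E(K, T) = 19; 65 ⊕ 19 = 82.
P4: T = 68, S = E(K, T) = 20; 172 ⊕ 20 = 184.
P5: T = 69, S = E(K, T) = 21; 72 ⊕ 21 = 93.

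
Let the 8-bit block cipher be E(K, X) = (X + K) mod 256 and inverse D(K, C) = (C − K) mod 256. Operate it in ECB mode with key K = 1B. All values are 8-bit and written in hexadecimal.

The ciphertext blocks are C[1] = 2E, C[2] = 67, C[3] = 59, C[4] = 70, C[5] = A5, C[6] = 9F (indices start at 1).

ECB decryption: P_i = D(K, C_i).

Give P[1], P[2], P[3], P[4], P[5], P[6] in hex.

P[1] = 13, P[2] = 4C, P[3] = 3E, P[4] = 55, P[5] = 8A, P[6] = 84

P[1]: D(K, 2E) = 13.
P[2]: D(K, 67) = 4C.
P[3]: D(K, 59) = 3E.
P[4]: D(K, 70) = 55.
P[5]: D(K, A5) = 8A.
P[6]: D(K, 9F) = 84.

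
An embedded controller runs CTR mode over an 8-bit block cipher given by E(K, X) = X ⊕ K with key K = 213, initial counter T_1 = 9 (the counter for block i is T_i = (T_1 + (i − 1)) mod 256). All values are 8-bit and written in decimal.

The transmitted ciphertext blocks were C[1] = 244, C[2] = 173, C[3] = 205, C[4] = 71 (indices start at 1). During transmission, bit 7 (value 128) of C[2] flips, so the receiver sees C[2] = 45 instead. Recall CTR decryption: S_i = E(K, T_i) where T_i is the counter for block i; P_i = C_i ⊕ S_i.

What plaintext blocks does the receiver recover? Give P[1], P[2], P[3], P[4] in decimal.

Only C[2] changed, to 45. In CTR, a change in C_i flips the same bit in P_i only; the keystream is unaffected. Decrypting the received ciphertext:
P[1]: T = 9, S = E(K, T) = 220; 244 ⊕ 220 = 40.
P[2]: T = 10, S = E(K, T) = 223; 45 ⊕ 223 = 242.
P[3]: T = 11, S = E(K, T) = 222; 205 ⊕ 222 = 19.
P[4]: T = 12, S = E(K, T) = 217; 71 ⊕ 217 = 158.
Blocks that differ from the original plaintext: P[2].

P[1] = 40, P[2] = 242, P[3] = 19, P[4] = 158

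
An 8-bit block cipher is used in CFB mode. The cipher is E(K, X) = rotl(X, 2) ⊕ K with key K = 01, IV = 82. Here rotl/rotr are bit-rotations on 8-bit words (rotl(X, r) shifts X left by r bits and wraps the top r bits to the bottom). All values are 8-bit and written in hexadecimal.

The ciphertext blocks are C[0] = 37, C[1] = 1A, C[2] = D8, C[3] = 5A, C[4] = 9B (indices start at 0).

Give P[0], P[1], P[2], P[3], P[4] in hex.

P[0] = 3C, P[1] = C7, P[2] = B1, P[3] = 38, P[4] = F3

CFB decryption: P_i = C_i ⊕ E(K, C_{i−1}), with C_{−1} = IV.
P[0]: E(K, 82) = 0B; 37 ⊕ 0B = 3C.
P[1]: E(K, 37) = DD; 1A ⊕ DD = C7.
P[2]: E(K, 1A) = 69; D8 ⊕ 69 = B1.
P[3]: E(K, D8) = 62; 5A ⊕ 62 = 38.
P[4]: E(K, 5A) = 68; 9B ⊕ 68 = F3.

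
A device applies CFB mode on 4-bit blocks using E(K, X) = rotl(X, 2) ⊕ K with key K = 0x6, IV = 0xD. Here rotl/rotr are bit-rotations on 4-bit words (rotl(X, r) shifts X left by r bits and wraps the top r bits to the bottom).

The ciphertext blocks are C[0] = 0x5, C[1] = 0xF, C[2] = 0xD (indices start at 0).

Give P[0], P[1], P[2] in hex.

CFB decryption: P_i = C_i ⊕ E(K, C_{i−1}), with C_{−1} = IV.
P[0]: E(K, 0xD) = 0x1; 0x5 ⊕ 0x1 = 0x4.
P[1]: E(K, 0x5) = 0x3; 0xF ⊕ 0x3 = 0xC.
P[2]: E(K, 0xF) = 0x9; 0xD ⊕ 0x9 = 0x4.

P[0] = 0x4, P[1] = 0xC, P[2] = 0x4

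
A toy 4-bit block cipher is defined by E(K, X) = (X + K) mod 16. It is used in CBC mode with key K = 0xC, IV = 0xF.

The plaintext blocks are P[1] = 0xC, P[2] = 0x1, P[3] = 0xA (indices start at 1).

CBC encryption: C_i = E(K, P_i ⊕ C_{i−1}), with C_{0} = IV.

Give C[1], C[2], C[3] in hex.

C[1]: P[1] ⊕ 0xF = 0x3; E(K, 0x3) = 0xF.
C[2]: P[2] ⊕ 0xF = 0xE; E(K, 0xE) = 0xA.
C[3]: P[3] ⊕ 0xA = 0x0; E(K, 0x0) = 0xC.

C[1] = 0xF, C[2] = 0xA, C[3] = 0xC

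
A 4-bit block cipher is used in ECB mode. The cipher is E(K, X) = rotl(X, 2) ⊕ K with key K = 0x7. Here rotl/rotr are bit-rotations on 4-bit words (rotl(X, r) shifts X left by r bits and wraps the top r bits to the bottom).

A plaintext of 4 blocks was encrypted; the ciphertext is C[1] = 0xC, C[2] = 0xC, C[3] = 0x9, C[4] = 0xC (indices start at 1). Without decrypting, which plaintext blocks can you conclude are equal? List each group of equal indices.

ECB encrypts each block independently with the same key, so equal ciphertext blocks imply equal plaintext blocks.
C[1] = C[2] = C[4] = 0xC, so P[1] = P[2] = P[4].

P[1] = P[2] = P[4]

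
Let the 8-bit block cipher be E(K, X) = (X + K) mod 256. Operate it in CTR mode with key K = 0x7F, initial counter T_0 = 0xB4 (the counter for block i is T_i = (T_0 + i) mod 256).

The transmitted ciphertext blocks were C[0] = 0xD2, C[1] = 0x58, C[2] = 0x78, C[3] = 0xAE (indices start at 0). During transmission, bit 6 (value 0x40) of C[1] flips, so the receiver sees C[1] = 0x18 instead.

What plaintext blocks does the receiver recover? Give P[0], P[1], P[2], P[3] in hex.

P[0] = 0xE1, P[1] = 0x2C, P[2] = 0x4D, P[3] = 0x98

CTR decryption: S_i = E(K, T_i) where T_i is the counter for block i; P_i = C_i ⊕ S_i.
Only C[1] changed, to 0x18. In CTR, a change in C_i flips the same bit in P_i only; the keystream is unaffected. Decrypting the received ciphertext:
P[0]: T = 0xB4, S = E(K, T) = 0x33; 0xD2 ⊕ 0x33 = 0xE1.
P[1]: T = 0xB5, S = E(K, T) = 0x34; 0x18 ⊕ 0x34 = 0x2C.
P[2]: T = 0xB6, S = E(K, T) = 0x35; 0x78 ⊕ 0x35 = 0x4D.
P[3]: T = 0xB7, S = E(K, T) = 0x36; 0xAE ⊕ 0x36 = 0x98.
Blocks that differ from the original plaintext: P[1].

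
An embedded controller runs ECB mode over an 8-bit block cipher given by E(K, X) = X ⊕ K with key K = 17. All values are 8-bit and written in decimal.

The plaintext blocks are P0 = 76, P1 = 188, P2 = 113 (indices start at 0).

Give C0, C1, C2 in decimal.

ECB encryption: C_i = E(K, P_i).
C0: E(K, 76) = 93.
C1: E(K, 188) = 173.
C2: E(K, 113) = 96.

C0 = 93, C1 = 173, C2 = 96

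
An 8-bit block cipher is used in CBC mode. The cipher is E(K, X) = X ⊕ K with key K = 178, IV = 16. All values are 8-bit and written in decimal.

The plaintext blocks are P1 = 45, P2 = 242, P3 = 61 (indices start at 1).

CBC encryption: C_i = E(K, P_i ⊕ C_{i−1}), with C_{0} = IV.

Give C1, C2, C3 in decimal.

C1 = 143, C2 = 207, C3 = 64

C1: P1 ⊕ 16 = 61; E(K, 61) = 143.
C2: P2 ⊕ 143 = 125; E(K, 125) = 207.
C3: P3 ⊕ 207 = 242; E(K, 242) = 64.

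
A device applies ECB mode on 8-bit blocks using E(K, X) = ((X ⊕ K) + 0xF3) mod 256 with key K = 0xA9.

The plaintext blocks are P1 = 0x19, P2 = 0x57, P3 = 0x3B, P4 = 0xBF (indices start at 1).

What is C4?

ECB encryption: C_i = E(K, P_i).
C4: E(K, 0xBF) = 0x09.

C4 = 0x09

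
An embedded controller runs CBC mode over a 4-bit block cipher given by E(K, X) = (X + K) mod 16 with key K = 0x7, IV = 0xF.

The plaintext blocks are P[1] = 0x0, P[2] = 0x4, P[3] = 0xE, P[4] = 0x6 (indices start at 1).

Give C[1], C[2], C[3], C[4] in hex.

C[1] = 0x6, C[2] = 0x9, C[3] = 0xE, C[4] = 0xF

CBC encryption: C_i = E(K, P_i ⊕ C_{i−1}), with C_{0} = IV.
C[1]: P[1] ⊕ 0xF = 0xF; E(K, 0xF) = 0x6.
C[2]: P[2] ⊕ 0x6 = 0x2; E(K, 0x2) = 0x9.
C[3]: P[3] ⊕ 0x9 = 0x7; E(K, 0x7) = 0xE.
C[4]: P[4] ⊕ 0xE = 0x8; E(K, 0x8) = 0xF.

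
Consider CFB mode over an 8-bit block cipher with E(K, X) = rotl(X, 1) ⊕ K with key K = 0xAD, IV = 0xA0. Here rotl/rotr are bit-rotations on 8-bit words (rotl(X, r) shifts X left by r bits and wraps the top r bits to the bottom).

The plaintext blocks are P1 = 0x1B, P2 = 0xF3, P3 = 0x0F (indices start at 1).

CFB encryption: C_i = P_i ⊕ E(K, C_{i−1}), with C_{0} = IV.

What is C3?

C1: E(K, 0xA0) = 0xEC; 0x1B ⊕ 0xEC = 0xF7.
C2: E(K, 0xF7) = 0x42; 0xF3 ⊕ 0x42 = 0xB1.
C3: E(K, 0xB1) = 0xCE; 0x0F ⊕ 0xCE = 0xC1.

C3 = 0xC1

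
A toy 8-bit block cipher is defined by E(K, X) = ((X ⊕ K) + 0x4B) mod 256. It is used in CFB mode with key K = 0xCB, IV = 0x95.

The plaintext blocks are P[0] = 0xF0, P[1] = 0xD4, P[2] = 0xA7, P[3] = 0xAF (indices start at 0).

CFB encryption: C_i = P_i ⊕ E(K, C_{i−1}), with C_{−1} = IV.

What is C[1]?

C[1] = 0x09

C[0]: E(K, 0x95) = 0xA9; 0xF0 ⊕ 0xA9 = 0x59.
C[1]: E(K, 0x59) = 0xDD; 0xD4 ⊕ 0xDD = 0x09.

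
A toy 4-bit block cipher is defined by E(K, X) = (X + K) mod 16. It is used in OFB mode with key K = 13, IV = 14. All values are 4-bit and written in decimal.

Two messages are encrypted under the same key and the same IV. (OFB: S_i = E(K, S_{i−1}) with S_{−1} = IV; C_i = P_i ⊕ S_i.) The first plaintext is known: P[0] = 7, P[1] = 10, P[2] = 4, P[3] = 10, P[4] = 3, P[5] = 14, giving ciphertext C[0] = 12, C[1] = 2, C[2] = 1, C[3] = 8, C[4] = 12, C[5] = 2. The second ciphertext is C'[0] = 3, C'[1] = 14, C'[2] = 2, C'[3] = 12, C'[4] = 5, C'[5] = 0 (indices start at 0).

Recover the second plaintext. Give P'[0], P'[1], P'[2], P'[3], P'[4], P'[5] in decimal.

In OFB with a reused IV, both messages share the same keystream S_i, so C_i ⊕ C'_i = P_i ⊕ P'_i and thus P'_i = P_i ⊕ C_i ⊕ C'_i.
P'[0]: 7 ⊕ 12 ⊕ 3 = 8.
P'[1]: 10 ⊕ 2 ⊕ 14 = 6.
P'[2]: 4 ⊕ 1 ⊕ 2 = 7.
P'[3]: 10 ⊕ 8 ⊕ 12 = 14.
P'[4]: 3 ⊕ 12 ⊕ 5 = 10.
P'[5]: 14 ⊕ 2 ⊕ 0 = 12.

P'[0] = 8, P'[1] = 6, P'[2] = 7, P'[3] = 14, P'[4] = 10, P'[5] = 12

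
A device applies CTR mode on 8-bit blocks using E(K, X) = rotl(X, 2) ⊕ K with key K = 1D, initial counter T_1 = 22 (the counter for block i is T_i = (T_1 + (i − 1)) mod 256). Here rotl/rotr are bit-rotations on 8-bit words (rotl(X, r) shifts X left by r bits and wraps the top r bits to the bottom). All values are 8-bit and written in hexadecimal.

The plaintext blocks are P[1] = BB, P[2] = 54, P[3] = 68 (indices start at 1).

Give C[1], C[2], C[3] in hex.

CTR encryption: S_i = E(K, T_i) where T_i is the counter for block i; C_i = P_i ⊕ S_i.
C[1]: T = 22, S = E(K, T) = 95; BB ⊕ 95 = 2E.
C[2]: T = 23, S = E(K, T) = 91; 54 ⊕ 91 = C5.
C[3]: T = 24, S = E(K, T) = 8D; 68 ⊕ 8D = E5.

C[1] = 2E, C[2] = C5, C[3] = E5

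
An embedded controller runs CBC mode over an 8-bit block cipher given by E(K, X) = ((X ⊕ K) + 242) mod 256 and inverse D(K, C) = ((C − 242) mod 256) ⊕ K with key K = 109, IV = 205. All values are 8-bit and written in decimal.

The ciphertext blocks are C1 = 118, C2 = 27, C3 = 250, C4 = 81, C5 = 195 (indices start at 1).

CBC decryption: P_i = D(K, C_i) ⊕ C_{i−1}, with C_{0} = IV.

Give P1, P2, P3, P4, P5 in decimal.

P1 = 36, P2 = 50, P3 = 126, P4 = 200, P5 = 237

P1: D(K, 118) = 233; 233 ⊕ 205 = 36.
P2: D(K, 27) = 68; 68 ⊕ 118 = 50.
P3: D(K, 250) = 101; 101 ⊕ 27 = 126.
P4: D(K, 81) = 50; 50 ⊕ 250 = 200.
P5: D(K, 195) = 188; 188 ⊕ 81 = 237.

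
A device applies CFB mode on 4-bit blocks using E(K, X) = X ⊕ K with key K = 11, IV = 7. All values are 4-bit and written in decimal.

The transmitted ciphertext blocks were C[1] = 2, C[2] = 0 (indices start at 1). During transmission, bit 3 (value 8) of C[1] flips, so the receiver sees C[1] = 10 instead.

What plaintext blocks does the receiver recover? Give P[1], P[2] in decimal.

P[1] = 6, P[2] = 1

CFB decryption: P_i = C_i ⊕ E(K, C_{i−1}), with C_{0} = IV.
Only C[1] changed, to 10. In CFB, a change in C_i flips the same bit in P_i and garbles P_{i+1}. Decrypting the received ciphertext:
P[1]: E(K, 7) = 12; 10 ⊕ 12 = 6.
P[2]: E(K, 10) = 1; 0 ⊕ 1 = 1.
Blocks that differ from the original plaintext: P[1], P[2].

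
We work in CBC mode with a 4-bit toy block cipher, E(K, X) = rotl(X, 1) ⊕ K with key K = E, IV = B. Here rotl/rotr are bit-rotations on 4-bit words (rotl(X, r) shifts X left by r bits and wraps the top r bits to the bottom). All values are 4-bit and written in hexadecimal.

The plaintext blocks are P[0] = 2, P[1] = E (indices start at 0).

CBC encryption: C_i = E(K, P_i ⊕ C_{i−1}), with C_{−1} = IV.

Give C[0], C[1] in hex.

C[0] = D, C[1] = 8

C[0]: P[0] ⊕ B = 9; E(K, 9) = D.
C[1]: P[1] ⊕ D = 3; E(K, 3) = 8.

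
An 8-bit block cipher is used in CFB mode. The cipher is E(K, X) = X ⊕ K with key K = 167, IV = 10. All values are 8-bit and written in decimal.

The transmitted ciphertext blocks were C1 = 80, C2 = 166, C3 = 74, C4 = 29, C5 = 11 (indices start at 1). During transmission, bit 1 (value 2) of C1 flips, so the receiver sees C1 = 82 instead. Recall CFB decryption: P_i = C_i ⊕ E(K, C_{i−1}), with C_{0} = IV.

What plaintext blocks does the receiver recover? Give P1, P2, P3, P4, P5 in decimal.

Only C1 changed, to 82. In CFB, a change in C_i flips the same bit in P_i and garbles P_{i+1}. Decrypting the received ciphertext:
P1: E(K, 10) = 173; 82 ⊕ 173 = 255.
P2: E(K, 82) = 245; 166 ⊕ 245 = 83.
P3: E(K, 166) = 1; 74 ⊕ 1 = 75.
P4: E(K, 74) = 237; 29 ⊕ 237 = 240.
P5: E(K, 29) = 186; 11 ⊕ 186 = 177.
Blocks that differ from the original plaintext: P1, P2.

P1 = 255, P2 = 83, P3 = 75, P4 = 240, P5 = 177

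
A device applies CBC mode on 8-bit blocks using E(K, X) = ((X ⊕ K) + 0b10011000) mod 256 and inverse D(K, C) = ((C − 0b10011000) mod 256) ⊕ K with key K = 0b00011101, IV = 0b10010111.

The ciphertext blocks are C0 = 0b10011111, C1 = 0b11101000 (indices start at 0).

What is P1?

P1 = 0b11010010

CBC decryption: P_i = D(K, C_i) ⊕ C_{i−1}, with C_{−1} = IV.
P1: D(K, 0b11101000) = 0b01001101; 0b01001101 ⊕ 0b10011111 = 0b11010010.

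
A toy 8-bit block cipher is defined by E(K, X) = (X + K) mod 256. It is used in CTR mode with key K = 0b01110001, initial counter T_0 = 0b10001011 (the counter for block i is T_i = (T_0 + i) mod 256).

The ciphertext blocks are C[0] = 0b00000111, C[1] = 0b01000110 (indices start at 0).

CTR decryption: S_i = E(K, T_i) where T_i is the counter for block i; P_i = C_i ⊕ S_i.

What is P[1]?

P[1]: T = 0b10001100, S = E(K, T) = 0b11111101; 0b01000110 ⊕ 0b11111101 = 0b10111011.

P[1] = 0b10111011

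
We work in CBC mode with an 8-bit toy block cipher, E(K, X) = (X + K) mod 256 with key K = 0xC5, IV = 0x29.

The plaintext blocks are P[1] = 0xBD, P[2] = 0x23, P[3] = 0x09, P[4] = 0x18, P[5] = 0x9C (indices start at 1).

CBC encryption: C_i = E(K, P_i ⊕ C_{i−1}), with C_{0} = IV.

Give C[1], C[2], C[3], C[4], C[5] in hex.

C[1] = 0x59, C[2] = 0x3F, C[3] = 0xFB, C[4] = 0xA8, C[5] = 0xF9

C[1]: P[1] ⊕ 0x29 = 0x94; E(K, 0x94) = 0x59.
C[2]: P[2] ⊕ 0x59 = 0x7A; E(K, 0x7A) = 0x3F.
C[3]: P[3] ⊕ 0x3F = 0x36; E(K, 0x36) = 0xFB.
C[4]: P[4] ⊕ 0xFB = 0xE3; E(K, 0xE3) = 0xA8.
C[5]: P[5] ⊕ 0xA8 = 0x34; E(K, 0x34) = 0xF9.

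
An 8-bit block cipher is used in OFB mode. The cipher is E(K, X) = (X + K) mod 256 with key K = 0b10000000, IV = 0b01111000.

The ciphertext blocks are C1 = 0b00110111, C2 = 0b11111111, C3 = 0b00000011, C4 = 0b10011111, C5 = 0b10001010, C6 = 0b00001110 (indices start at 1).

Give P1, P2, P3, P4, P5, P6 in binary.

P1 = 0b11001111, P2 = 0b10000111, P3 = 0b11111011, P4 = 0b11100111, P5 = 0b01110010, P6 = 0b01110110

OFB decryption: S_i = E(K, S_{i−1}) with S_{0} = IV; P_i = C_i ⊕ S_i.
P1: S = E(K, 0b01111000) = 0b11111000; 0b00110111 ⊕ 0b11111000 = 0b11001111.
P2: S = E(K, 0b11111000) = 0b01111000; 0b11111111 ⊕ 0b01111000 = 0b10000111.
P3: S = E(K, 0b01111000) = 0b11111000; 0b00000011 ⊕ 0b11111000 = 0b11111011.
P4: S = E(K, 0b11111000) = 0b01111000; 0b10011111 ⊕ 0b01111000 = 0b11100111.
P5: S = E(K, 0b01111000) = 0b11111000; 0b10001010 ⊕ 0b11111000 = 0b01110010.
P6: S = E(K, 0b11111000) = 0b01111000; 0b00001110 ⊕ 0b01111000 = 0b01110110.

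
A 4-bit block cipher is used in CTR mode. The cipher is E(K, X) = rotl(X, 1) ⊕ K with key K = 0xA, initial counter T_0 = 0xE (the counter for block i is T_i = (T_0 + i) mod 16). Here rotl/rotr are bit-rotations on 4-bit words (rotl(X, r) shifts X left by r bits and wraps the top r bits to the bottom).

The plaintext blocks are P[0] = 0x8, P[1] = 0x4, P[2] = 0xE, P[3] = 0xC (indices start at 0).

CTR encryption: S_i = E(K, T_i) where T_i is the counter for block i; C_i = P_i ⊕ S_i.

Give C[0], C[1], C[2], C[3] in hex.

C[0] = 0xF, C[1] = 0x1, C[2] = 0x4, C[3] = 0x4

C[0]: T = 0xE, S = E(K, T) = 0x7; 0x8 ⊕ 0x7 = 0xF.
C[1]: T = 0xF, S = E(K, T) = 0x5; 0x4 ⊕ 0x5 = 0x1.
C[2]: T = 0x0, S = E(K, T) = 0xA; 0xE ⊕ 0xA = 0x4.
C[3]: T = 0x1, S = E(K, T) = 0x8; 0xC ⊕ 0x8 = 0x4.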